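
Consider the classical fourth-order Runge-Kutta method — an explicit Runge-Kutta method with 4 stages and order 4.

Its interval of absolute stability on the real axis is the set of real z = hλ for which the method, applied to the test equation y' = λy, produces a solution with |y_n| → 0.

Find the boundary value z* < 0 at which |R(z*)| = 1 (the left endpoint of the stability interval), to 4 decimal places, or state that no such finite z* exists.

Set f=λy, z=hλ:
  order 4, 4-stage ⇒ R(z)=1+z+z^2/2+z^3/6+z^4/24
  (e.g. R(-1.23)=0.31167, |R|=0.31167)

Solve |R(x)|<1 on ℝ⁻.
x=-1.23: |R|=0.3117
|R(-2.52)|=0.6683 |R(-1.47)|=0.2756 |R(-0.79)|=0.4561
Bisect:
  x_lo=-3.2776 |R|=2.0340  x_hi=-0.3506 |R|=0.7043
  mid=-1.81410 |R|=0.28763 →hi
  mid=-2.54587 |R|=0.69508 →hi
  mid=-2.91175 |R|=1.20801 →lo
  mid=-2.72881 |R|=0.91813 →hi
  mid=-2.82028 |R|=1.05404 →lo
  mid=-2.77454 |R|=0.98391 →hi
  mid=-2.79741 |R|=1.01843 →lo
  ...
  [-2.78544,-2.78526] ⇒ x*=-2.7853
So |R|<1 on (-2.7853, 0).

z* = -2.7853.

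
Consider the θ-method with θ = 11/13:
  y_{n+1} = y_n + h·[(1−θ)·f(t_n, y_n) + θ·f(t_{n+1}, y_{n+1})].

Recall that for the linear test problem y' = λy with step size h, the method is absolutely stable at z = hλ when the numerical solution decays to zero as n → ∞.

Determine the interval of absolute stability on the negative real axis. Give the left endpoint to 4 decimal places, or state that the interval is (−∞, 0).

interval (−∞, 0).

Set f=λy, z=hλ:
  y_{n+1} = y_n + z·[2/13·y_n + 11/13·y_{n+1}] ⇒ (1 − 11/13z)y_{n+1} = (1 + 2/13z)y_n
  Hence R(z) = (1 + 2/13z)/(1 − 11/13z).

Solve |R(x)|<1 on ℝ⁻.
x=-1.68: |R|=0.3062
x=-2: |R|=0.2571
x=-10: |R|=0.0569
x=-100: |R|=0.1680
θ=11/13≥1/2 ⇒ |1+2/13x|<|1−11/13x| ∀x<0 ⇒ interval (−∞,0).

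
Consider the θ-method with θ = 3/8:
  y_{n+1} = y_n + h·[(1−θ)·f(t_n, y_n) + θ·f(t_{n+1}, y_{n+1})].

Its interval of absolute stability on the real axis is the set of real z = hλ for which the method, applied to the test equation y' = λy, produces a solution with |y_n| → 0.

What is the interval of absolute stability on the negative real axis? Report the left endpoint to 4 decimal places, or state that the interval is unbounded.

Set f=λy, z=hλ:
  y_{n+1} = y_n + z·[5/8·y_n + 3/8·y_{n+1}] ⇒ (1 − 3/8z)y_{n+1} = (1 + 5/8z)y_n
  ⇒ R(z) = (1 + 5/8z)/(1 − 3/8z).

Boundary: |R(x)|=1, x<0.
x=-1.73: |R|=0.0493
R=−1: 1+5/8x = −1+3/8x ⇒ -1/4x=2 ⇒ x=2/(-1/4)=-8.0000
Confirm numerically:
  x=-5.844: |R|=0.83111 <1
  x=-5.247: |R|=0.76808 <1
  x=-3.992: |R|=0.59872 <1
  x=-3.580: |R|=0.52828 <1
  x=-8.260: |R|=1.01586 >1
  x=-8.070: |R|=1.00435 >1
Stable set (-8.0000, 0).

(-8.0000, 0).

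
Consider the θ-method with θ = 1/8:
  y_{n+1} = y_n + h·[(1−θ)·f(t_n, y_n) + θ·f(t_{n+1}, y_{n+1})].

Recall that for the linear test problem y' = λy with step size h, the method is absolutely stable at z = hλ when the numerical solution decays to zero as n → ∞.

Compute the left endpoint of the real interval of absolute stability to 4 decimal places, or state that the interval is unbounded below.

left endpoint -2.6667.

With y'=λy (z=hλ):
  y_{n+1} = y_n + z·[7/8·y_n + 1/8·y_{n+1}] ⇒ (1 − 1/8z)y_{n+1} = (1 + 7/8z)y_n
  so R(z) = (1 + 7/8z)/(1 − 1/8z).

Need |R(x)|<1, x<0.
x=-1.37: |R|=0.1697
R=−1: 1+7/8x = −1+1/8x ⇒ -3/4x=2 ⇒ x=2/(-3/4)=-2.6667
Confirm numerically:
  x=-2.155: |R|=0.69769 <1
  x=-2.076: |R|=0.64827 <1
  x=-1.992: |R|=0.59488 <1
  x=-3.130: |R|=1.24978 >1
  x=-2.730: |R|=1.03541 >1
So |R|<1 on (-2.6667, 0).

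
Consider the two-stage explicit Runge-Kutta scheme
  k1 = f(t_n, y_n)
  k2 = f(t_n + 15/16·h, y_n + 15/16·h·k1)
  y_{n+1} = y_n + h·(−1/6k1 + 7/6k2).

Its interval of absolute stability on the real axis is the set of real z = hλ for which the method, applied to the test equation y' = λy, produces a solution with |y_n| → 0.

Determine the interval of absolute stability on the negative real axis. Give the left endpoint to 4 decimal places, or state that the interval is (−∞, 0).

On y'=λy, z=hλ:
  k1=λy_n ⇒ h·k1=z·y_n;  k2=λ(1+15/16z)y_n ⇒ h·k2=z(1+15/16z)y_n
  y_{n+1}/y_n = 1 − 1/6z + 7/6z(1+15/16z) = 1 + z + 35/32z²
  Hence R(z) = 1 + z + 35/32z².

Find x<0 with |R(x)|<1.
x=-1.58: |R|=2.1504
R=1: x+35/32x²=0 ⇒ x=−32/35=-0.9143; min R=1−1/(4·35/32)=0.7714>−1
Confirm numerically:
  x=-0.754: |R|=0.86781 <1
  x=-0.620: |R|=0.80044 <1
  x=-0.435: |R|=0.77196 <1
  x=-0.395: |R|=0.77565 <1
  x=-1.484: |R|=1.92472 >1
  x=-1.446: |R|=1.84094 >1
So |R|<1 on (-0.9143, 0).

(-0.9143, 0).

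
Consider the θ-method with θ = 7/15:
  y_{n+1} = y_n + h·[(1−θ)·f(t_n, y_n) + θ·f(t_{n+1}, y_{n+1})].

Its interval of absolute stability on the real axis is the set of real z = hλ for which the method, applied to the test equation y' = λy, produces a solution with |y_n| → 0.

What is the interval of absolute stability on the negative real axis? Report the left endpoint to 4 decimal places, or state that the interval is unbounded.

Test eqn y'=λy, z=hλ:
  y_{n+1} = y_n + z·[8/15·y_n + 7/15·y_{n+1}] ⇒ (1 − 7/15z)y_{n+1} = (1 + 8/15z)y_n
  ⇒ R(z) = (1 + 8/15z)/(1 − 7/15z).

Find x<0 with |R(x)|<1.
x=-0.5: |R|=0.5946
R=−1: 1+8/15x = −1+7/15x ⇒ -1/15x=2 ⇒ x=2/(-1/15)=-30.0000
Confirm numerically:
  x=-28.931: |R|=0.99509 <1
  x=-27.214: |R|=0.98644 <1
  x=-27.052: |R|=0.98557 <1
  x=-17.096: |R|=0.90418 <1
  x=-30.198: |R|=1.00087 >1
  x=-30.146: |R|=1.00065 >1
  x=-30.021: |R|=1.00009 >1
So |R|<1 on (-30.0000, 0).

z∈(-30.0000,0).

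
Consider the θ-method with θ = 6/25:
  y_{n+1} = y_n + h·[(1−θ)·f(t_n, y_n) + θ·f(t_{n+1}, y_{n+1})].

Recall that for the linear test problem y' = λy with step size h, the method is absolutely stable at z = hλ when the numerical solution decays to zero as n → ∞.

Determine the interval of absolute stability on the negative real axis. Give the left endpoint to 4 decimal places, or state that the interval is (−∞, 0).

z∈(-3.8462,0).

On y'=λy, z=hλ:
  y_{n+1} = y_n + z·[19/25·y_n + 6/25·y_{n+1}] ⇒ (1 − 6/25z)y_{n+1} = (1 + 19/25z)y_n
  R(z) = (1 + 19/25z)/(1 − 6/25z).

Need |R(x)|<1, x<0.
x=-1.18: |R|=0.0804
R=−1: 1+19/25x = −1+6/25x ⇒ -13/25x=2 ⇒ x=2/(-13/25)=-3.8462
Confirm numerically:
  x=-3.676: |R|=0.95299 <1
  x=-3.658: |R|=0.94790 <1
  x=-3.398: |R|=0.87164 <1
  x=-1.992: |R|=0.34769 <1
  x=-4.318: |R|=1.12049 >1
  x=-4.000: |R|=1.04082 >1
  x=-3.974: |R|=1.03403 >1
So |R|<1 on (-3.8462, 0).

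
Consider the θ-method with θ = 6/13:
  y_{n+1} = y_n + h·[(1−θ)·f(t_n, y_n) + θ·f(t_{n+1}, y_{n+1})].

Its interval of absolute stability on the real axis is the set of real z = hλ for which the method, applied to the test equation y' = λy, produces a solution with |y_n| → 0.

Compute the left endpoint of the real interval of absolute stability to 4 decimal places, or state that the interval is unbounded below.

z* = -26.0000.

Set f=λy, z=hλ:
  y_{n+1} = y_n + z·[7/13·y_n + 6/13·y_{n+1}] ⇒ (1 − 6/13z)y_{n+1} = (1 + 7/13z)y_n
  so R(z) = (1 + 7/13z)/(1 − 6/13z).

Boundary: |R(x)|=1, x<0.
x=-1.03: |R|=0.3019
R=−1: 1+7/13x = −1+6/13x ⇒ -1/13x=2 ⇒ x=2/(-1/13)=-26.0000
Confirm numerically:
  x=-25.584: |R|=0.99750 <1
  x=-24.682: |R|=0.99182 <1
  x=-20.285: |R|=0.95758 <1
  x=-26.319: |R|=1.00187 >1
  x=-26.224: |R|=1.00131 >1
Stable set (-26.0000, 0).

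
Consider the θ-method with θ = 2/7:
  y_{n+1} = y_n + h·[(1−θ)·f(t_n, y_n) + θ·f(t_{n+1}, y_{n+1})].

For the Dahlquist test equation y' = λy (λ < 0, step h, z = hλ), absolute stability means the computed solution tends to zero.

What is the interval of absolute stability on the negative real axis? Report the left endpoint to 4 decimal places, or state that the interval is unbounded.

z∈(-4.6667,0).

With y'=λy (z=hλ):
  y_{n+1} = y_n + z·[5/7·y_n + 2/7·y_{n+1}] ⇒ (1 − 2/7z)y_{n+1} = (1 + 5/7z)y_n
  Hence R(z) = (1 + 5/7z)/(1 − 2/7z).

Need |R(x)|<1, x<0.
x=-0.48: |R|=0.5779
R=−1: 1+5/7x = −1+2/7x ⇒ -3/7x=2 ⇒ x=2/(-3/7)=-4.6667
Confirm numerically:
  x=-4.217: |R|=0.91260 <1
  x=-3.981: |R|=0.86252 <1
  x=-2.575: |R|=0.48354 <1
  x=-2.287: |R|=0.38319 <1
  x=-5.238: |R|=1.09808 >1
  x=-5.045: |R|=1.06641 >1
  x=-4.829: |R|=1.02924 >1
Interval (-4.6667, 0).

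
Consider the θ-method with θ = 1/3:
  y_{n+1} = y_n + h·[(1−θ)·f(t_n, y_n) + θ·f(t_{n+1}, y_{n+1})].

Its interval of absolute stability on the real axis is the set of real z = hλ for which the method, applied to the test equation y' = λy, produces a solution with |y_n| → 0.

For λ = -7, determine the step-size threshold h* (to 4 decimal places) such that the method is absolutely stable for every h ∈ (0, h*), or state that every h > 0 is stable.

On y'=λy, z=hλ:
  y_{n+1} = y_n + z·[2/3·y_n + 1/3·y_{n+1}] ⇒ (1 − 1/3z)y_{n+1} = (1 + 2/3z)y_n
  so R(z) = (1 + 2/3z)/(1 − 1/3z).

Need |R(x)|<1, x<0.
x=-1.12: |R|=0.1845
R=−1: 1+2/3x = −1+1/3x ⇒ -1/3x=2 ⇒ x=2/(-1/3)=-6.0000
Confirm numerically:
  x=-5.168: |R|=0.89814 <1
  x=-4.733: |R|=0.83616 <1
  x=-3.588: |R|=0.63388 <1
  x=-3.550: |R|=0.62595 <1
  x=-6.420: |R|=1.04459 >1
  x=-6.225: |R|=1.02439 >1
  x=-6.140: |R|=1.01532 >1
Interval (-6.0000, 0).

(-6.0000,0); λ=-7 ⇒ h* = (6)/7 = 0.8571.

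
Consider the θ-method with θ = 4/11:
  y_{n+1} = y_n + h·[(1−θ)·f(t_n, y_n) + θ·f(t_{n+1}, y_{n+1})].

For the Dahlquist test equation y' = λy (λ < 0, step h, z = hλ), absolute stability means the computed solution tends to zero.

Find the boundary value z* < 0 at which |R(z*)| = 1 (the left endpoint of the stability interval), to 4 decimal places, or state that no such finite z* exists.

With y'=λy (z=hλ):
  y_{n+1} = y_n + z·[7/11·y_n + 4/11·y_{n+1}] ⇒ (1 − 4/11z)y_{n+1} = (1 + 7/11z)y_n
  R(z) = (1 + 7/11z)/(1 − 4/11z).

Find x<0 with |R(x)|<1.
x=-0.94: |R|=0.2995
R=−1: 1+7/11x = −1+4/11x ⇒ -3/11x=2 ⇒ x=2/(-3/11)=-7.3333
Confirm numerically:
  x=-5.428: |R|=0.82526 <1
  x=-4.687: |R|=0.73312 <1
  x=-4.504: |R|=0.70747 <1
  x=-7.709: |R|=1.02694 >1
  x=-7.538: |R|=1.01492 >1
So |R|<1 on (-7.3333, 0).

z* = -7.3333.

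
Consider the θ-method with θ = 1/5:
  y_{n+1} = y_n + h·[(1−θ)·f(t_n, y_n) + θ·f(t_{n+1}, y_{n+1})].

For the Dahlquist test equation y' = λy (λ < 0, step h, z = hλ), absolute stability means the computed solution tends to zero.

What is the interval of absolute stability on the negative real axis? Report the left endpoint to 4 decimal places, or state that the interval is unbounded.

(-3.3333, 0).

With y'=λy (z=hλ):
  y_{n+1} = y_n + z·[4/5·y_n + 1/5·y_{n+1}] ⇒ (1 − 1/5z)y_{n+1} = (1 + 4/5z)y_n
  so R(z) = (1 + 4/5z)/(1 − 1/5z).

Need |R(x)|<1, x<0.
x=-0.92: |R|=0.2230
R=−1: 1+4/5x = −1+1/5x ⇒ -3/5x=2 ⇒ x=2/(-3/5)=-3.3333
Confirm numerically:
  x=-3.220: |R|=0.95864 <1
  x=-3.011: |R|=0.87929 <1
  x=-2.360: |R|=0.60326 <1
  x=-2.303: |R|=0.57675 <1
  x=-3.560: |R|=1.07944 >1
  x=-3.476: |R|=1.05050 >1
Stable set (-3.3333, 0).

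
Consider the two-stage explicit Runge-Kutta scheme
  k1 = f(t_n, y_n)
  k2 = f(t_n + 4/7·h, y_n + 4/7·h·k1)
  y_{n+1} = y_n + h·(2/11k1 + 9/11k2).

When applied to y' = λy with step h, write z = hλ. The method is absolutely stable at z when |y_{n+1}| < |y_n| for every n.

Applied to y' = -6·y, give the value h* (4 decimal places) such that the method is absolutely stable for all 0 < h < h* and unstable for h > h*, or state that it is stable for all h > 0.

With y'=λy (z=hλ):
  k1=λy_n ⇒ h·k1=z·y_n;  k2=λ(1+4/7z)y_n ⇒ h·k2=z(1+4/7z)y_n
  y_{n+1}/y_n = 1 + 2/11z + 9/11z(1+4/7z) = 1 + z + 36/77z²
  so R(z) = 1 + z + 36/77z².

Find x<0 with |R(x)|<1.
x=-1.26: |R|=0.4823
R=1: x+36/77x²=0 ⇒ x=−77/36=-2.1389; min R=1−1/(4·36/77)=0.4653>−1
Confirm numerically:
  x=-1.714: |R|=0.65952 <1
  x=-0.987: |R|=0.46846 <1
  x=-0.953: |R|=0.47162 <1
  x=-2.424: |R|=1.32312 >1
  x=-2.291: |R|=1.16293 >1
Stable set (-2.1389, 0).

(-2.1389,0); λ=-6 ⇒ h* = (77/36)/6 = 0.3565.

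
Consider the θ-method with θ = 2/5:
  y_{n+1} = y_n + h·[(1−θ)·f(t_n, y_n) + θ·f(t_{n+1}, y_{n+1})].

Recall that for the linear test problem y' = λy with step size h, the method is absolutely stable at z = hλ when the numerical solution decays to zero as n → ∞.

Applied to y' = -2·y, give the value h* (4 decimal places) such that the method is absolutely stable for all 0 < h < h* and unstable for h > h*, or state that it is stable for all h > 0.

(-10.0000,0); λ=-2 ⇒ h* = (10)/2 = 5.0000.

With y'=λy (z=hλ):
  y_{n+1} = y_n + z·[3/5·y_n + 2/5·y_{n+1}] ⇒ (1 − 2/5z)y_{n+1} = (1 + 3/5z)y_n
  ⇒ R(z) = (1 + 3/5z)/(1 − 2/5z).

Find x<0 with |R(x)|<1.
x=-1.79: |R|=0.0431
R=−1: 1+3/5x = −1+2/5x ⇒ -1/5x=2 ⇒ x=2/(-1/5)=-10.0000
Confirm numerically:
  x=-8.646: |R|=0.93926 <1
  x=-8.222: |R|=0.91709 <1
  x=-8.116: |R|=0.91127 <1
  x=-4.591: |R|=0.61860 <1
  x=-10.582: |R|=1.02224 >1
  x=-10.559: |R|=1.02140 >1
So |R|<1 on (-10.0000, 0).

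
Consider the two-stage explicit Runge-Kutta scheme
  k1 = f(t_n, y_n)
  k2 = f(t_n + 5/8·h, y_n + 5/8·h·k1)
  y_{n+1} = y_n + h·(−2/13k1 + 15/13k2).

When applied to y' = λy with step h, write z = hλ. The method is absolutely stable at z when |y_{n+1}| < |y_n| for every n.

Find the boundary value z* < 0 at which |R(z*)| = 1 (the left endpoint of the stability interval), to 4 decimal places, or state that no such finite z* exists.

z* = -1.3867.

On y'=λy, z=hλ:
  k1=λy_n ⇒ h·k1=z·y_n;  k2=λ(1+5/8z)y_n ⇒ h·k2=z(1+5/8z)y_n
  y_{n+1}/y_n = 1 − 2/13z + 15/13z(1+5/8z) = 1 + z + 75/104z²
  R(z) = 1 + z + 75/104z².

Solve |R(x)|<1 on ℝ⁻.
x=-1.2: |R|=0.8385
R=1: x+75/104x²=0 ⇒ x=−104/75=-1.3867; min R=1−1/(4·75/104)=0.6533>−1
Confirm numerically:
  x=-1.325: |R|=0.94108 <1
  x=-0.898: |R|=0.68354 <1
  x=-0.696: |R|=0.65334 <1
  x=-1.986: |R|=1.85837 >1
  x=-1.835: |R|=1.59329 >1
  x=-1.452: |R|=1.06841 >1
So |R|<1 on (-1.3867, 0).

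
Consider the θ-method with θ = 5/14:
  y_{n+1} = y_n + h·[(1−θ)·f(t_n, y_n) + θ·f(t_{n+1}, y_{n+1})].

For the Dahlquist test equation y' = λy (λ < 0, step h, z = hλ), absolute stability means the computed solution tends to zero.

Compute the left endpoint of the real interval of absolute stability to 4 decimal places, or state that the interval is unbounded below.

Test eqn y'=λy, z=hλ:
  y_{n+1} = y_n + z·[9/14·y_n + 5/14·y_{n+1}] ⇒ (1 − 5/14z)y_{n+1} = (1 + 9/14z)y_n
  ⇒ R(z) = (1 + 9/14z)/(1 − 5/14z).

Solve |R(x)|<1 on ℝ⁻.
x=-1.51: |R|=0.0190
R=−1: 1+9/14x = −1+5/14x ⇒ -2/7x=2 ⇒ x=2/(-2/7)=-7.0000
Confirm numerically:
  x=-6.512: |R|=0.95808 <1
  x=-5.428: |R|=0.84716 <1
  x=-4.424: |R|=0.71473 <1
  x=-7.420: |R|=1.03288 >1
  x=-7.199: |R|=1.01592 >1
  x=-7.034: |R|=1.00277 >1
So |R|<1 on (-7.0000, 0).

z* = -7.0000.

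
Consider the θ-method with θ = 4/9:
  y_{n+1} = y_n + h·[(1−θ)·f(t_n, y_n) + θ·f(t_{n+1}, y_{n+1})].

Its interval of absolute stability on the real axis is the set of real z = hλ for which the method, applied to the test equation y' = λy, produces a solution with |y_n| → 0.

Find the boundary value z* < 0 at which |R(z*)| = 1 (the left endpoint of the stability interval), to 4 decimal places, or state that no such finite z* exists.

Set f=λy, z=hλ:
  y_{n+1} = y_n + z·[5/9·y_n + 4/9·y_{n+1}] ⇒ (1 − 4/9z)y_{n+1} = (1 + 5/9z)y_n
  Hence R(z) = (1 + 5/9z)/(1 − 4/9z).

Solve |R(x)|<1 on ℝ⁻.
x=-0.81: |R|=0.4044
R=−1: 1+5/9x = −1+4/9x ⇒ -1/9x=2 ⇒ x=2/(-1/9)=-18.0000
Confirm numerically:
  x=-11.623: |R|=0.88508 <1
  x=-9.866: |R|=0.83216 <1
  x=-7.300: |R|=0.71990 <1
  x=-18.205: |R|=1.00251 >1
  x=-18.120: |R|=1.00147 >1
Stable set (-18.0000, 0).

left endpoint -18.0000.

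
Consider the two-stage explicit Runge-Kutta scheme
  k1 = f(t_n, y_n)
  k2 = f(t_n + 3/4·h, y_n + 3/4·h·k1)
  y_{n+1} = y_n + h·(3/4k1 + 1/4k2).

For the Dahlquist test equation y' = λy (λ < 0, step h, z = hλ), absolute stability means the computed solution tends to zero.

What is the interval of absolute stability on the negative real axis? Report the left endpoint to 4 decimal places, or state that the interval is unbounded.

(-5.3333, 0).

Set f=λy, z=hλ:
  k1=λy_n ⇒ h·k1=z·y_n;  k2=λ(1+3/4z)y_n ⇒ h·k2=z(1+3/4z)y_n
  y_{n+1}/y_n = 1 + 3/4z + 1/4z(1+3/4z) = 1 + z + 3/16z²
  so R(z) = 1 + z + 3/16z².

Solve |R(x)|<1 on ℝ⁻.
x=-0.58: |R|=0.4831
R=1: x+3/16x²=0 ⇒ x=−16/3=-5.3333; min R=1−1/(4·3/16)=-0.3333>−1
Confirm numerically:
  x=-4.806: |R|=0.52481 <1
  x=-4.522: |R|=0.31209 <1
  x=-4.074: |R|=0.03803 <1
  x=-2.305: |R|=0.30881 <1
  x=-5.845: |R|=1.56075 >1
  x=-5.722: |R|=1.41699 >1
  x=-5.715: |R|=1.40898 >1
So |R|<1 on (-5.3333, 0).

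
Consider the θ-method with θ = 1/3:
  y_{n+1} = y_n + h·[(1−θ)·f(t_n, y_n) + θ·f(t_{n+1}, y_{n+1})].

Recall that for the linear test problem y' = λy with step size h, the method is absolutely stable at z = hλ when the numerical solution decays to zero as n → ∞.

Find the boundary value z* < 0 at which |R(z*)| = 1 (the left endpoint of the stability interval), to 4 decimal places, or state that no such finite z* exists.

left endpoint -6.0000.

Test eqn y'=λy, z=hλ:
  y_{n+1} = y_n + z·[2/3·y_n + 1/3·y_{n+1}] ⇒ (1 − 1/3z)y_{n+1} = (1 + 2/3z)y_n
  R(z) = (1 + 2/3z)/(1 − 1/3z).

Find x<0 with |R(x)|<1.
x=-0.5: |R|=0.5714
R=−1: 1+2/3x = −1+1/3x ⇒ -1/3x=2 ⇒ x=2/(-1/3)=-6.0000
Confirm numerically:
  x=-5.650: |R|=0.95954 <1
  x=-4.644: |R|=0.82261 <1
  x=-4.447: |R|=0.79146 <1
  x=-2.821: |R|=0.45387 <1
  x=-6.475: |R|=1.05013 >1
  x=-6.464: |R|=1.04903 >1
Stable set (-6.0000, 0).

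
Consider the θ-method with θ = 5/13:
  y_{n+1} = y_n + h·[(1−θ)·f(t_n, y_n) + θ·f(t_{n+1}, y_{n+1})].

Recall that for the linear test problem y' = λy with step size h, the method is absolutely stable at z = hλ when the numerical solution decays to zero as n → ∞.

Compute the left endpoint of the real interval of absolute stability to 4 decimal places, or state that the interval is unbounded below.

z* = -8.6667.

With y'=λy (z=hλ):
  y_{n+1} = y_n + z·[8/13·y_n + 5/13·y_{n+1}] ⇒ (1 − 5/13z)y_{n+1} = (1 + 8/13z)y_n
  R(z) = (1 + 8/13z)/(1 − 5/13z).

Find x<0 with |R(x)|<1.
x=-1.52: |R|=0.0408
R=−1: 1+8/13x = −1+5/13x ⇒ -3/13x=2 ⇒ x=2/(-3/13)=-8.6667
Confirm numerically:
  x=-8.195: |R|=0.97378 <1
  x=-7.819: |R|=0.95119 <1
  x=-5.868: |R|=0.80170 <1
  x=-9.239: |R|=1.02901 >1
  x=-8.999: |R|=1.01719 >1
  x=-8.710: |R|=1.00230 >1
Interval (-8.6667, 0).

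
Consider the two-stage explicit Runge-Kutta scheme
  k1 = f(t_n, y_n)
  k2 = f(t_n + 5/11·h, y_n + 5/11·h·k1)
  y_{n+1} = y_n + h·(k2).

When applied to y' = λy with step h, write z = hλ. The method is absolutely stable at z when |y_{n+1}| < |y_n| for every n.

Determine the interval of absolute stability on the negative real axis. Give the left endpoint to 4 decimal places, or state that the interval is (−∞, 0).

(-2.2000, 0).

Test eqn y'=λy, z=hλ:
  k1=λy_n ⇒ h·k1=z·y_n;  k2=λ(1+5/11z)y_n ⇒ h·k2=z(1+5/11z)y_n
  y_{n+1}/y_n = 1 + z(1+5/11z) = 1 + z + 5/11z²
  ⇒ R(z) = 1 + z + 5/11z².

Find x<0 with |R(x)|<1.
x=-0.57: |R|=0.5777
R=1: x+5/11x²=0 ⇒ x=−11/5=-2.2000; min R=1−1/(4·5/11)=0.4500>−1
Confirm numerically:
  x=-1.656: |R|=0.59052 <1
  x=-1.326: |R|=0.47322 <1
  x=-1.197: |R|=0.45428 <1
  x=-0.938: |R|=0.46193 <1
  x=-2.479: |R|=1.31438 >1
  x=-2.227: |R|=1.02733 >1
Stable set (-2.2000, 0).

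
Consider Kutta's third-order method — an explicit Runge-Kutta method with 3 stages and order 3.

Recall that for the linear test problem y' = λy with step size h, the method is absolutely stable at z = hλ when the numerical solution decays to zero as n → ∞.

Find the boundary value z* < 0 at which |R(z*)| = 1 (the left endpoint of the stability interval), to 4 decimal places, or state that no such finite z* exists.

left endpoint -2.5127.

On y'=λy, z=hλ:
  order 3, 3-stage ⇒ R(z)=1+z+z^2/2+z^3/6
  (e.g. R(-1)=0.33333, |R|=0.33333)

Solve |R(x)|<1 on ℝ⁻.
x=-1: |R|=0.3333
|R(-1.36)|=0.1456 |R(-1.11)|=0.2781 |R(-0.61)|=0.5382
Bisect:
  x_lo=-3.2809 |R|=2.7848  x_hi=-0.3096 |R|=0.7334
  mid=-1.79524 |R|=0.14811 →hi
  mid=-2.53806 |R|=1.04210 →lo
  mid=-2.16665 |R|=0.51464 →hi
  mid=-2.35235 |R|=0.75505 →hi
  mid=-2.44520 |R|=0.89235 →hi
  mid=-2.49163 |R|=0.96562 →hi
  mid=-2.51484 |R|=1.00345 →lo
  mid=-2.50324 |R|=0.98443 →hi
  mid=-2.50904 |R|=0.99392 →hi
  ...
  [-2.51285,-2.51267] ⇒ x*=-2.5127
Interval (-2.5127, 0).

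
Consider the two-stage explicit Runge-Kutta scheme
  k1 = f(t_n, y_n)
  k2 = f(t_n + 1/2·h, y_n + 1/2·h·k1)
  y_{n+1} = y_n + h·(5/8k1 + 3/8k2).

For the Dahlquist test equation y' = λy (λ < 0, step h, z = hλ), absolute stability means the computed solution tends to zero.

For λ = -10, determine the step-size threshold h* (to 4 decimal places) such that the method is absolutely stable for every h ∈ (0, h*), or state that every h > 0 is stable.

On y'=λy, z=hλ:
  k1=λy_n ⇒ h·k1=z·y_n;  k2=λ(1+1/2z)y_n ⇒ h·k2=z(1+1/2z)y_n
  y_{n+1}/y_n = 1 + 5/8z + 3/8z(1+1/2z) = 1 + z + 3/16z²
  ⇒ R(z) = 1 + z + 3/16z².

Boundary: |R(x)|=1, x<0.
x=-0.39: |R|=0.6385
R=1: x+3/16x²=0 ⇒ x=−16/3=-5.3333; min R=1−1/(4·3/16)=-0.3333>−1
Confirm numerically:
  x=-4.792: |R|=0.51361 <1
  x=-4.711: |R|=0.45029 <1
  x=-4.176: |R|=0.09381 <1
  x=-5.494: |R|=1.16551 >1
  x=-5.398: |R|=1.06545 >1
Stable set (-5.3333, 0).

(-5.3333,0); λ=-10 ⇒ h* = (16/3)/10 = 0.5333.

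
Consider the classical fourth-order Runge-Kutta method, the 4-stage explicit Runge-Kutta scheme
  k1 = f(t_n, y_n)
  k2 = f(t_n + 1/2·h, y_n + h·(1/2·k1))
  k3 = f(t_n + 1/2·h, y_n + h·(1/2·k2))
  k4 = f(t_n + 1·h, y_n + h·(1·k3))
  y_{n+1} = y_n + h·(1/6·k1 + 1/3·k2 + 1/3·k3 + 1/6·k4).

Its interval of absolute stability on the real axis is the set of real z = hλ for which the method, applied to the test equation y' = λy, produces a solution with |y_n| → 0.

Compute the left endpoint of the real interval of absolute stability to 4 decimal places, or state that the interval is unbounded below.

left endpoint -2.7853.

With y'=λy (z=hλ):
  order 4, 4-stage ⇒ R(z)=1+z+z^2/2+z^3/6+z^4/24
  (e.g. R(-0.33)=0.71895, |R|=0.71895)

Boundary: |R(x)|=1, x<0.
x=-0.33: |R|=0.7190
|R(-3.04)|=1.4570 |R(-1.85)|=0.2940 |R(-1.84)|=0.2921
Bisect:
  x_lo=-3.5364 |R|=2.8625  x_hi=-0.1924 |R|=0.8250
  mid=-1.86443 |R|=0.29693 →hi
  mid=-2.70044 |R|=0.87942 →hi
  mid=-3.11844 |R|=1.62998 →lo
  mid=-2.90944 |R|=1.20389 →lo
  mid=-2.80494 |R|=1.03002 →lo
  mid=-2.75269 |R|=0.95194 →hi
  mid=-2.77881 |R|=0.99027 →hi
  mid=-2.79188 |R|=1.00997 →lo
  mid=-2.78534 |R|=1.00008 →lo
  mid=-2.78208 |R|=0.99516 →hi
  ...
  [-2.78534,-2.78514] ⇒ x*=-2.7853
Interval (-2.7853, 0).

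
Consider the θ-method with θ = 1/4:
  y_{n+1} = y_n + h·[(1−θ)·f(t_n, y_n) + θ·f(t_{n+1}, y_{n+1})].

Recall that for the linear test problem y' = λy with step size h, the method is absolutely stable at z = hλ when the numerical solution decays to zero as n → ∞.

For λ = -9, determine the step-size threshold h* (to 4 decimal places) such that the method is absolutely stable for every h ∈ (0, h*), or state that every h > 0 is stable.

With y'=λy (z=hλ):
  y_{n+1} = y_n + z·[3/4·y_n + 1/4·y_{n+1}] ⇒ (1 − 1/4z)y_{n+1} = (1 + 3/4z)y_n
  ⇒ R(z) = (1 + 3/4z)/(1 − 1/4z).

Boundary: |R(x)|=1, x<0.
x=-1.42: |R|=0.0480
R=−1: 1+3/4x = −1+1/4x ⇒ -1/2x=2 ⇒ x=2/(-1/2)=-4.0000
Confirm numerically:
  x=-3.605: |R|=0.89612 <1
  x=-2.921: |R|=0.68820 <1
  x=-2.589: |R|=0.57171 <1
  x=-4.294: |R|=1.07089 >1
  x=-4.136: |R|=1.03343 >1
Interval (-4.0000, 0).

(-4.0000,0); λ=-9 ⇒ h* = (4)/9 = 0.4444.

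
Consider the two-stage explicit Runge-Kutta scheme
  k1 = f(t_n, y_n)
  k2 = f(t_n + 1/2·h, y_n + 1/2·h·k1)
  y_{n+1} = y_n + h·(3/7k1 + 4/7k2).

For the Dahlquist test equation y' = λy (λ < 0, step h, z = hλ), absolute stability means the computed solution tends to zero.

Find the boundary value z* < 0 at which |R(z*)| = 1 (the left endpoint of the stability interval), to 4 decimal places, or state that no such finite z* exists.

z* = -3.5000.

With y'=λy (z=hλ):
  k1=λy_n ⇒ h·k1=z·y_n;  k2=λ(1+1/2z)y_n ⇒ h·k2=z(1+1/2z)y_n
  y_{n+1}/y_n = 1 + 3/7z + 4/7z(1+1/2z) = 1 + z + 2/7z²
  Hence R(z) = 1 + z + 2/7z².

Solve |R(x)|<1 on ℝ⁻.
x=-0.79: |R|=0.3883
R=1: x+2/7x²=0 ⇒ x=−7/2=-3.5000; min R=1−1/(4·2/7)=0.1250>−1
Confirm numerically:
  x=-3.478: |R|=0.97814 <1
  x=-2.977: |R|=0.55515 <1
  x=-2.181: |R|=0.17807 <1
  x=-2.070: |R|=0.15426 <1
  x=-3.928: |R|=1.48034 >1
  x=-3.591: |R|=1.09337 >1
Stable set (-3.5000, 0).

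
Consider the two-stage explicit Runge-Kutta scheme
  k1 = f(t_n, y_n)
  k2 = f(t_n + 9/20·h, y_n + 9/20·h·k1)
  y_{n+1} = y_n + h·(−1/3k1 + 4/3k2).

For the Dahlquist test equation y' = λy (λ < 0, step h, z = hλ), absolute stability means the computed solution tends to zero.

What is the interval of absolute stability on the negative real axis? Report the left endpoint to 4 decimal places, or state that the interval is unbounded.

z∈(-1.6667,0).

Set f=λy, z=hλ:
  k1=λy_n ⇒ h·k1=z·y_n;  k2=λ(1+9/20z)y_n ⇒ h·k2=z(1+9/20z)y_n
  y_{n+1}/y_n = 1 − 1/3z + 4/3z(1+9/20z) = 1 + z + 3/5z²
  so R(z) = 1 + z + 3/5z².

Boundary: |R(x)|=1, x<0.
x=-0.92: |R|=0.5878
R=1: x+3/5x²=0 ⇒ x=−5/3=-1.6667; min R=1−1/(4·3/5)=0.5833>−1
Confirm numerically:
  x=-1.452: |R|=0.81298 <1
  x=-1.285: |R|=0.70573 <1
  x=-1.157: |R|=0.64619 <1
  x=-2.103: |R|=1.55057 >1
  x=-1.721: |R|=1.05610 >1
Interval (-1.6667, 0).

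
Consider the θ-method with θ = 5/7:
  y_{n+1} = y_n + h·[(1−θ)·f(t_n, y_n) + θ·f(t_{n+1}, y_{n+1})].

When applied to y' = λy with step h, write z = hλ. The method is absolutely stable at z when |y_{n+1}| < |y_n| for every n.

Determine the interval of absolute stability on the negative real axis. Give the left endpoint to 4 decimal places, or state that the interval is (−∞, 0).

interval (−∞, 0).

With y'=λy (z=hλ):
  y_{n+1} = y_n + z·[2/7·y_n + 5/7·y_{n+1}] ⇒ (1 − 5/7z)y_{n+1} = (1 + 2/7z)y_n
  R(z) = (1 + 2/7z)/(1 − 5/7z).

Need |R(x)|<1, x<0.
x=-0.61: |R|=0.5751
x=-2: |R|=0.1765
x=-10: |R|=0.2281
x=-100: |R|=0.3807
θ=5/7≥1/2 ⇒ |1+2/7x|<|1−5/7x| ∀x<0 ⇒ stable on all of ℝ⁻.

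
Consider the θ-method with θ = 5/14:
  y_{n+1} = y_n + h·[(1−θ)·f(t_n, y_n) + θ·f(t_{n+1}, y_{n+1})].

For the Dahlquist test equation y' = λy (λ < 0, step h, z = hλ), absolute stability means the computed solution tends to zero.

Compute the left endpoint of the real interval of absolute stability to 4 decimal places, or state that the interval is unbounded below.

Test eqn y'=λy, z=hλ:
  y_{n+1} = y_n + z·[9/14·y_n + 5/14·y_{n+1}] ⇒ (1 − 5/14z)y_{n+1} = (1 + 9/14z)y_n
  ⇒ R(z) = (1 + 9/14z)/(1 − 5/14z).

Boundary: |R(x)|=1, x<0.
x=-1.56: |R|=0.0018
R=−1: 1+9/14x = −1+5/14x ⇒ -2/7x=2 ⇒ x=2/(-2/7)=-7.0000
Confirm numerically:
  x=-4.545: |R|=0.73261 <1
  x=-4.191: |R|=0.67856 <1
  x=-4.190: |R|=0.67840 <1
  x=-7.202: |R|=1.01616 >1
  x=-7.114: |R|=1.00920 >1
  x=-7.054: |R|=1.00438 >1
Stable set (-7.0000, 0).

left endpoint -7.0000.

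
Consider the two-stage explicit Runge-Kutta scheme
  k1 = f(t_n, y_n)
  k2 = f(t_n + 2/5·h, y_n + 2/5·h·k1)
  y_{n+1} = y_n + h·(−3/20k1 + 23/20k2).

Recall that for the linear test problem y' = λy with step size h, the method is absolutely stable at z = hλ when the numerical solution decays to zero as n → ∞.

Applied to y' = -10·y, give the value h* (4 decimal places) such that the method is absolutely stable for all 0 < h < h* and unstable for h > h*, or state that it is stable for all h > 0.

(-2.1739,0); λ=-10 ⇒ h* = (50/23)/10 = 0.2174.

Set f=λy, z=hλ:
  k1=λy_n ⇒ h·k1=z·y_n;  k2=λ(1+2/5z)y_n ⇒ h·k2=z(1+2/5z)y_n
  y_{n+1}/y_n = 1 − 3/20z + 23/20z(1+2/5z) = 1 + z + 23/50z²
  ⇒ R(z) = 1 + z + 23/50z².

Boundary: |R(x)|=1, x<0.
x=-0.55: |R|=0.5892
R=1: x+23/50x²=0 ⇒ x=−50/23=-2.1739; min R=1−1/(4·23/50)=0.4565>−1
Confirm numerically:
  x=-2.084: |R|=0.91381 <1
  x=-2.005: |R|=0.84421 <1
  x=-1.410: |R|=0.50453 <1
  x=-0.880: |R|=0.47622 <1
  x=-2.524: |R|=1.40646 >1
  x=-2.262: |R|=1.09166 >1
So |R|<1 on (-2.1739, 0).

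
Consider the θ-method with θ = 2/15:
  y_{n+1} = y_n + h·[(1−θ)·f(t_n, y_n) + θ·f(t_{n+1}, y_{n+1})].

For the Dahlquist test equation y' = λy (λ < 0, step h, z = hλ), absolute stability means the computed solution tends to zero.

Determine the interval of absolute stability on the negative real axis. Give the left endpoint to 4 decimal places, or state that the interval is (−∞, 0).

With y'=λy (z=hλ):
  y_{n+1} = y_n + z·[13/15·y_n + 2/15·y_{n+1}] ⇒ (1 − 2/15z)y_{n+1} = (1 + 13/15z)y_n
  R(z) = (1 + 13/15z)/(1 − 2/15z).

Solve |R(x)|<1 on ℝ⁻.
x=-1.06: |R|=0.0713
R=−1: 1+13/15x = −1+2/15x ⇒ -11/15x=2 ⇒ x=2/(-11/15)=-2.7273
Confirm numerically:
  x=-2.687: |R|=0.97826 <1
  x=-2.021: |R|=0.59201 <1
  x=-1.416: |R|=0.19112 <1
  x=-1.317: |R|=0.12028 <1
  x=-3.158: |R|=1.22227 >1
  x=-3.134: |R|=1.21036 >1
  x=-3.046: |R|=1.16622 >1
Interval (-2.7273, 0).

z∈(-2.7273,0).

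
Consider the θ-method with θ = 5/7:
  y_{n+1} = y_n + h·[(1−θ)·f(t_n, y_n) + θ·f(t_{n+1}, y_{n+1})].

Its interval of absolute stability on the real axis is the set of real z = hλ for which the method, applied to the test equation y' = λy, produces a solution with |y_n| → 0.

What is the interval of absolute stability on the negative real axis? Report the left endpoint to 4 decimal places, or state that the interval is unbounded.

interval (−∞, 0).

With y'=λy (z=hλ):
  y_{n+1} = y_n + z·[2/7·y_n + 5/7·y_{n+1}] ⇒ (1 − 5/7z)y_{n+1} = (1 + 2/7z)y_n
  so R(z) = (1 + 2/7z)/(1 − 5/7z).

Solve |R(x)|<1 on ℝ⁻.
x=-1.79: |R|=0.2144
x=-2: |R|=0.1765
x=-10: |R|=0.2281
x=-100: |R|=0.3807
θ=5/7≥1/2 ⇒ |1+2/7x|<|1−5/7x| ∀x<0 ⇒ unbounded interval.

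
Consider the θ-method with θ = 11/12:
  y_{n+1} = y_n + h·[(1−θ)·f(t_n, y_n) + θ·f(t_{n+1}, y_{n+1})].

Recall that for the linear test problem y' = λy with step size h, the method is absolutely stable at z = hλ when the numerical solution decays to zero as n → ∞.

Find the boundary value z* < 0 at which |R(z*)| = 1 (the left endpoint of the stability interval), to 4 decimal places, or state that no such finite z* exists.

Test eqn y'=λy, z=hλ:
  y_{n+1} = y_n + z·[1/12·y_n + 11/12·y_{n+1}] ⇒ (1 − 11/12z)y_{n+1} = (1 + 1/12z)y_n
  ⇒ R(z) = (1 + 1/12z)/(1 − 11/12z).

Boundary: |R(x)|=1, x<0.
x=-0.9: |R|=0.5068
x=-2: |R|=0.2941
x=-10: |R|=0.0164
x=-100: |R|=0.0791
θ=11/12≥1/2 ⇒ |1+1/12x|<|1−11/12x| ∀x<0 ⇒ interval (−∞,0).

interval (−∞, 0).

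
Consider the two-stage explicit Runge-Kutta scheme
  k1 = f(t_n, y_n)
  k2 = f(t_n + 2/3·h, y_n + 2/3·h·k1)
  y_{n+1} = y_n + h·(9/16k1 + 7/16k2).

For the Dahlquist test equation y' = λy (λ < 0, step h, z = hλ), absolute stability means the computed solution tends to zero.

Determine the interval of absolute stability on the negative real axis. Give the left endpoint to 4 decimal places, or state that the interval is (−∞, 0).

With y'=λy (z=hλ):
  k1=λy_n ⇒ h·k1=z·y_n;  k2=λ(1+2/3z)y_n ⇒ h·k2=z(1+2/3z)y_n
  y_{n+1}/y_n = 1 + 9/16z + 7/16z(1+2/3z) = 1 + z + 7/24z²
  ⇒ R(z) = 1 + z + 7/24z².

Solve |R(x)|<1 on ℝ⁻.
x=-0.59: |R|=0.5115
R=1: x+7/24x²=0 ⇒ x=−24/7=-3.4286; min R=1−1/(4·7/24)=0.1429>−1
Confirm numerically:
  x=-3.067: |R|=0.67656 <1
  x=-2.727: |R|=0.44199 <1
  x=-2.119: |R|=0.19063 <1
  x=-1.892: |R|=0.15207 <1
  x=-3.982: |R|=1.64276 >1
  x=-3.703: |R|=1.29639 >1
So |R|<1 on (-3.4286, 0).

(-3.4286, 0).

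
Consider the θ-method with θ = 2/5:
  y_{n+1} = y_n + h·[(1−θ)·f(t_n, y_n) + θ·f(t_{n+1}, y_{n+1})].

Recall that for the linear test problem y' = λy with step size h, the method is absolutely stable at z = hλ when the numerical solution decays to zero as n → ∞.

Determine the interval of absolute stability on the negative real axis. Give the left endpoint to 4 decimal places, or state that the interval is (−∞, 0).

Test eqn y'=λy, z=hλ:
  y_{n+1} = y_n + z·[3/5·y_n + 2/5·y_{n+1}] ⇒ (1 − 2/5z)y_{n+1} = (1 + 3/5z)y_n
  R(z) = (1 + 3/5z)/(1 − 2/5z).

Find x<0 with |R(x)|<1.
x=-1.69: |R|=0.0084
R=−1: 1+3/5x = −1+2/5x ⇒ -1/5x=2 ⇒ x=2/(-1/5)=-10.0000
Confirm numerically:
  x=-9.152: |R|=0.96361 <1
  x=-7.024: |R|=0.84376 <1
  x=-5.367: |R|=0.70554 <1
  x=-4.623: |R|=0.62256 <1
  x=-10.469: |R|=1.01808 >1
  x=-10.266: |R|=1.01042 >1
  x=-10.108: |R|=1.00428 >1
Stable set (-10.0000, 0).

(-10.0000, 0).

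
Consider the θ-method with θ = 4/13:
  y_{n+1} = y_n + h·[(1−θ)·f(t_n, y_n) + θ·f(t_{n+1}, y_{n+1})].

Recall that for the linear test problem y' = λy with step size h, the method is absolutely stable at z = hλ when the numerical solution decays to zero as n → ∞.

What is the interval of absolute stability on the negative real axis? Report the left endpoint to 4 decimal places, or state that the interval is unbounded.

Set f=λy, z=hλ:
  y_{n+1} = y_n + z·[9/13·y_n + 4/13·y_{n+1}] ⇒ (1 − 4/13z)y_{n+1} = (1 + 9/13z)y_n
  ⇒ R(z) = (1 + 9/13z)/(1 − 4/13z).

Solve |R(x)|<1 on ℝ⁻.
x=-0.74: |R|=0.3972
R=−1: 1+9/13x = −1+4/13x ⇒ -5/13x=2 ⇒ x=2/(-5/13)=-5.2000
Confirm numerically:
  x=-3.563: |R|=0.69966 <1
  x=-2.366: |R|=0.36921 <1
  x=-2.355: |R|=0.36552 <1
  x=-2.120: |R|=0.28305 <1
  x=-5.356: |R|=1.02266 >1
  x=-5.315: |R|=1.01678 >1
  x=-5.244: |R|=1.00648 >1
Stable set (-5.2000, 0).

(-5.2000, 0).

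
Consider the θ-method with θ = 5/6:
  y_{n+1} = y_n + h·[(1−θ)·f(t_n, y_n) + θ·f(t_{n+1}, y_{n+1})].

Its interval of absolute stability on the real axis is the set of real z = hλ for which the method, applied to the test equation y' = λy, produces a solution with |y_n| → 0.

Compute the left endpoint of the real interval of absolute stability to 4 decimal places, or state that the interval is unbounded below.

On y'=λy, z=hλ:
  y_{n+1} = y_n + z·[1/6·y_n + 5/6·y_{n+1}] ⇒ (1 − 5/6z)y_{n+1} = (1 + 1/6z)y_n
  ⇒ R(z) = (1 + 1/6z)/(1 − 5/6z).

Need |R(x)|<1, x<0.
x=-0.93: |R|=0.4761
x=-2: |R|=0.2500
x=-10: |R|=0.0714
x=-100: |R|=0.1858
θ=5/6≥1/2 ⇒ |1+1/6x|<|1−5/6x| ∀x<0 ⇒ unbounded interval.

interval (−∞, 0).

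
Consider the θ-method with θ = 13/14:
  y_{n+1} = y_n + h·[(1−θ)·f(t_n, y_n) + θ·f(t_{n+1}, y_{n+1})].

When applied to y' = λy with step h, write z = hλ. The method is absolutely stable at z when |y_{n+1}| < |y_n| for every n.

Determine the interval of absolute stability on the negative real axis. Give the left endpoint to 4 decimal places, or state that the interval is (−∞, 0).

Set f=λy, z=hλ:
  y_{n+1} = y_n + z·[1/14·y_n + 13/14·y_{n+1}] ⇒ (1 − 13/14z)y_{n+1} = (1 + 1/14z)y_n
  R(z) = (1 + 1/14z)/(1 − 13/14z).

Solve |R(x)|<1 on ℝ⁻.
x=-0.8: |R|=0.5410
x=-2: |R|=0.3000
x=-10: |R|=0.0278
x=-100: |R|=0.0654
θ=13/14≥1/2 ⇒ |1+1/14x|<|1−13/14x| ∀x<0 ⇒ unbounded interval.

(−∞, 0) — no finite endpoint.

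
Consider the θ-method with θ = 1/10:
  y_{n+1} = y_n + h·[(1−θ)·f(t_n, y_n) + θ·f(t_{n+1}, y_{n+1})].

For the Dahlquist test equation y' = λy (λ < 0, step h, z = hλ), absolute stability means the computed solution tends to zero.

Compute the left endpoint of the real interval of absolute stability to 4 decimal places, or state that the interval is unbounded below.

On y'=λy, z=hλ:
  y_{n+1} = y_n + z·[9/10·y_n + 1/10·y_{n+1}] ⇒ (1 − 1/10z)y_{n+1} = (1 + 9/10z)y_n
  so R(z) = (1 + 9/10z)/(1 − 1/10z).

Solve |R(x)|<1 on ℝ⁻.
x=-1.79: |R|=0.5182
R=−1: 1+9/10x = −1+1/10x ⇒ -4/5x=2 ⇒ x=2/(-4/5)=-2.5000
Confirm numerically:
  x=-2.316: |R|=0.88048 <1
  x=-1.841: |R|=0.55477 <1
  x=-1.383: |R|=0.21497 <1
  x=-2.938: |R|=1.27083 >1
  x=-2.888: |R|=1.24084 >1
Stable set (-2.5000, 0).

z* = -2.5000.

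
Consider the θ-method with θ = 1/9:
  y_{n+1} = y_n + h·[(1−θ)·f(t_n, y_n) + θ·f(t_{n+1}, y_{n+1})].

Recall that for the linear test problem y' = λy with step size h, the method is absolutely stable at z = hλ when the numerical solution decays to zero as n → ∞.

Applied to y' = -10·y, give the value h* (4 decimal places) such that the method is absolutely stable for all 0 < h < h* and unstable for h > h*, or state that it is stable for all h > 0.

(-2.5714,0); λ=-10 ⇒ h* = (18/7)/10 = 0.2571.

On y'=λy, z=hλ:
  y_{n+1} = y_n + z·[8/9·y_n + 1/9·y_{n+1}] ⇒ (1 − 1/9z)y_{n+1} = (1 + 8/9z)y_n
  R(z) = (1 + 8/9z)/(1 − 1/9z).

Find x<0 with |R(x)|<1.
x=-1.16: |R|=0.0276
R=−1: 1+8/9x = −1+1/9x ⇒ -7/9x=2 ⇒ x=2/(-7/9)=-2.5714
Confirm numerically:
  x=-2.547: |R|=0.98519 <1
  x=-1.909: |R|=0.57494 <1
  x=-1.119: |R|=0.00474 <1
  x=-2.873: |R|=1.17780 >1
  x=-2.686: |R|=1.06863 >1
Stable set (-2.5714, 0).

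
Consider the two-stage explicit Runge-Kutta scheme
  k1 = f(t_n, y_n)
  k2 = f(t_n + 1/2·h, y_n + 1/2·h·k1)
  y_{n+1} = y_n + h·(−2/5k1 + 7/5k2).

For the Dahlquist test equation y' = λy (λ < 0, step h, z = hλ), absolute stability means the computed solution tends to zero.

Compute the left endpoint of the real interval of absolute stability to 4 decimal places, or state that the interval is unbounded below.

z* = -1.4286.

On y'=λy, z=hλ:
  k1=λy_n ⇒ h·k1=z·y_n;  k2=λ(1+1/2z)y_n ⇒ h·k2=z(1+1/2z)y_n
  y_{n+1}/y_n = 1 − 2/5z + 7/5z(1+1/2z) = 1 + z + 7/10z²
  ⇒ R(z) = 1 + z + 7/10z².

Boundary: |R(x)|=1, x<0.
x=-0.85: |R|=0.6558
R=1: x+7/10x²=0 ⇒ x=−10/7=-1.4286; min R=1−1/(4·7/10)=0.6429>−1
Confirm numerically:
  x=-1.117: |R|=0.75638 <1
  x=-0.945: |R|=0.68012 <1
  x=-0.626: |R|=0.64831 <1
  x=-1.695: |R|=1.31612 >1
  x=-1.474: |R|=1.04687 >1
So |R|<1 on (-1.4286, 0).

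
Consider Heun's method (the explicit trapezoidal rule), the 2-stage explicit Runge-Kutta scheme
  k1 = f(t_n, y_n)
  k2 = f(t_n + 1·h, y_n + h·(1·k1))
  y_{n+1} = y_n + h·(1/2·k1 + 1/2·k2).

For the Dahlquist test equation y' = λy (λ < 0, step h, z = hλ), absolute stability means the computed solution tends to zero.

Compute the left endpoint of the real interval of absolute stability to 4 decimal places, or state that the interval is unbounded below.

z* = -2.0000.

With y'=λy (z=hλ):
  order 2, 2-stage ⇒ R(z)=1+z+z^2/2
  (e.g. R(-1.44)=0.59680, |R|=0.59680)

Need |R(x)|<1, x<0.
x=-1.44: |R|=0.5968
|R(-1.96)|=0.9608 |R(-1.01)|=0.5000 |R(-0.66)|=0.5578
Bisect:
  x_lo=-2.4726 |R|=1.5843  x_hi=-0.3423 |R|=0.7163
  mid=-1.40748 |R|=0.58302 →hi
  mid=-1.94006 |R|=0.94185 →hi
  mid=-2.20635 |R|=1.22763 →lo
  mid=-2.07320 |R|=1.07588 →lo
  mid=-2.00663 |R|=1.00665 →lo
  mid=-1.97334 |R|=0.97370 →hi
  mid=-1.98998 |R|=0.99003 →hi
  mid=-1.99831 |R|=0.99831 →hi
  ...
  [-2.00013,-2.00000] ⇒ x*=-2.0000
Stable set (-2.0000, 0).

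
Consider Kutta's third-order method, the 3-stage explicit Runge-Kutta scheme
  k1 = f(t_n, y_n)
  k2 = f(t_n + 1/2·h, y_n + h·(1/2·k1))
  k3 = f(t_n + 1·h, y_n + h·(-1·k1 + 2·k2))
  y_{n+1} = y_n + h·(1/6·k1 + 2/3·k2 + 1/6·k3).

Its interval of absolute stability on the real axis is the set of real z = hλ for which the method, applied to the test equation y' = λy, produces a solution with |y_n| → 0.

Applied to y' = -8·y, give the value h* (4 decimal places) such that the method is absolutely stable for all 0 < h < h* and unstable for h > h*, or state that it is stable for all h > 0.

Test eqn y'=λy, z=hλ:
  order 3, 3-stage ⇒ R(z)=1+z+z^2/2+z^3/6
  (e.g. R(-1.41)=0.11685, |R|=0.11685)

Boundary: |R(x)|=1, x<0.
x=-1.41: |R|=0.1168
|R(-2.76)|=1.4553 |R(-1.14)|=0.2629 |R(-0.87)|=0.3987
Bisect:
  x_lo=-3.0472 |R|=2.1202  x_hi=-0.2428 |R|=0.7843
  mid=-1.64500 |R|=0.03389 →hi
  mid=-2.34610 |R|=0.74623 →hi
  mid=-2.69665 |R|=1.32899 →lo
  mid=-2.52137 |R|=1.01424 →lo
  mid=-2.43374 |R|=0.87473 →hi
  mid=-2.47755 |R|=0.94307 →hi
  mid=-2.49946 |R|=0.97830 →hi
  mid=-2.51042 |R|=0.99618 →hi
  mid=-2.51590 |R|=1.00519 →lo
  mid=-2.51316 |R|=1.00068 →lo
  ...
  [-2.51282,-2.51264] ⇒ x*=-2.5127
Interval (-2.5127, 0).

(-2.5127,0); λ=-8 ⇒ h* = 0.3141.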